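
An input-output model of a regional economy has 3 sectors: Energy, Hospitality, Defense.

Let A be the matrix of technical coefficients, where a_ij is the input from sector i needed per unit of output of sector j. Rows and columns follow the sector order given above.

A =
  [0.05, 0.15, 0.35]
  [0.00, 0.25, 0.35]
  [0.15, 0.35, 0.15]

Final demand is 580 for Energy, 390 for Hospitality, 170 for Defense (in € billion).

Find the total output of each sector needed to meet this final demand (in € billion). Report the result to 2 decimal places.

x_E = 1017.53, x_H = 862.95, x_D = 734.90

I − A =
  [   0.95    -0.15    -0.35]
  [   0.00     0.75    -0.35]
  [  -0.15    -0.35     0.85]
Cofactors of I−A, C_ij = (−1)^(i+j)·(minor ij) (rows/columns in the sector order above):
  C_11 = (0.75)(0.85) − (-0.35)(-0.35) = 0.5150
  C_12 = −[(0.00)(0.85) − (-0.35)(-0.15)] = 0.0525
  C_13 = (0.00)(-0.35) − (0.75)(-0.15) = 0.1125
  C_21 = −[(-0.15)(0.85) − (-0.35)(-0.35)] = 0.2500
  C_22 = (0.95)(0.85) − (-0.35)(-0.15) = 0.7550
  C_23 = −[(0.95)(-0.35) − (-0.15)(-0.15)] = 0.3550
  C_31 = (-0.15)(-0.35) − (-0.35)(0.75) = 0.3150
  C_32 = −[(0.95)(-0.35) − (-0.35)(0.00)] = 0.3325
  C_33 = (0.95)(0.75) − (-0.15)(0.00) = 0.7125
det(I−A) = Σ_j (I−A)_1j·C_1j = (0.95)(0.5150) + (-0.15)(0.0525) + (-0.35)(0.1125) = 0.4420
adj(I−A) = Cᵀ =
  [ 0.5150   0.2500   0.3150]
  [ 0.0525   0.7550   0.3325]
  [ 0.1125   0.3550   0.7125]
(I − A)⁻¹ = adj(I−A) / det(I−A) ≈
  [   1.1652     0.5656     0.7127]
  [   0.1188     1.7081     0.7523]
  [   0.2545     0.8032     1.6120]
x = (I − A)⁻¹ d = adj(I−A)·d / det(I−A), with det(I−A) = 0.4420:
  x_E = (0.5150·580 + 0.2500·390 + 0.3150·170) / 0.4420 = 449.75 / 0.4420 ≈ 1017.53
  x_H = (0.0525·580 + 0.7550·390 + 0.3325·170) / 0.4420 = 381.425 / 0.4420 ≈ 862.95
  x_D = (0.1125·580 + 0.3550·390 + 0.7125·170) / 0.4420 = 324.825 / 0.4420 ≈ 734.90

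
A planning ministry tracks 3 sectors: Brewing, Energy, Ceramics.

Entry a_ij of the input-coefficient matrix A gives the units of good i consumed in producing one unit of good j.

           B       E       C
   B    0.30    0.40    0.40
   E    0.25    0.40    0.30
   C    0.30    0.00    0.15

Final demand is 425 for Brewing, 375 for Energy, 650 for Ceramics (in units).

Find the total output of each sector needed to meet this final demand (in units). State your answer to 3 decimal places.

I − A =
  [   0.70    -0.40    -0.40]
  [  -0.25     0.60    -0.30]
  [  -0.30     0.00     0.85]
Cofactors of I−A, C_ij = (−1)^(i+j)·(minor ij) (rows/columns in the sector order above):
  C_11 = (0.60)(0.85) − (-0.30)(0.00) = 0.5100
  C_12 = −[(-0.25)(0.85) − (-0.30)(-0.30)] = 0.3025
  C_13 = (-0.25)(0.00) − (0.60)(-0.30) = 0.1800
  C_21 = −[(-0.40)(0.85) − (-0.40)(0.00)] = 0.3400
  C_22 = (0.70)(0.85) − (-0.40)(-0.30) = 0.4750
  C_23 = −[(0.70)(0.00) − (-0.40)(-0.30)] = 0.1200
  C_31 = (-0.40)(-0.30) − (-0.40)(0.60) = 0.3600
  C_32 = −[(0.70)(-0.30) − (-0.40)(-0.25)] = 0.3100
  C_33 = (0.70)(0.60) − (-0.40)(-0.25) = 0.3200
det(I−A) = Σ_j (I−A)_1j·C_1j = (0.70)(0.5100) + (-0.40)(0.3025) + (-0.40)(0.1800) = 0.1640
adj(I−A) = Cᵀ =
  [ 0.5100   0.3400   0.3600]
  [ 0.3025   0.4750   0.3100]
  [ 0.1800   0.1200   0.3200]
(I − A)⁻¹ = adj(I−A) / det(I−A) ≈
  [   3.1098     2.0732     2.1951]
  [   1.8445     2.8963     1.8902]
  [   1.0976     0.7317     1.9512]
x = (I − A)⁻¹ d = adj(I−A)·d / det(I−A), with det(I−A) = 0.1640:
  x_B = (0.5100·425 + 0.3400·375 + 0.3600·650) / 0.1640 = 578.25 / 0.1640 ≈ 3525.915
  x_E = (0.3025·425 + 0.4750·375 + 0.3100·650) / 0.1640 = 508.1875 / 0.1640 ≈ 3098.704
  x_C = (0.1800·425 + 0.1200·375 + 0.3200·650) / 0.1640 = 329.50 / 0.1640 ≈ 2009.146

x_B = 3525.915, x_E = 3098.704, x_C = 2009.146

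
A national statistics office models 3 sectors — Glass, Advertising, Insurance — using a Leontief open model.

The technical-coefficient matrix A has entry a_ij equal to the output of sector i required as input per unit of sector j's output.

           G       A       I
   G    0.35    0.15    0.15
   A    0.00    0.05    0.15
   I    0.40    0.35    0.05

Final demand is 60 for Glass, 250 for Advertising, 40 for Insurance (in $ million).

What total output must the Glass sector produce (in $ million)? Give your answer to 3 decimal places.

x_G = 218.602

I − A =
  [   0.65    -0.15    -0.15]
  [   0.00     0.95    -0.15]
  [  -0.40    -0.35     0.95]
Cofactors of I−A, C_ij = (−1)^(i+j)·(minor ij) (rows/columns in the sector order above):
  C_11 = (0.95)(0.95) − (-0.15)(-0.35) = 0.8500
  C_12 = −[(0.00)(0.95) − (-0.15)(-0.40)] = 0.0600
  C_13 = (0.00)(-0.35) − (0.95)(-0.40) = 0.3800
  C_21 = −[(-0.15)(0.95) − (-0.15)(-0.35)] = 0.1950
  C_22 = (0.65)(0.95) − (-0.15)(-0.40) = 0.5575
  C_23 = −[(0.65)(-0.35) − (-0.15)(-0.40)] = 0.2875
  C_31 = (-0.15)(-0.15) − (-0.15)(0.95) = 0.1650
  C_32 = −[(0.65)(-0.15) − (-0.15)(0.00)] = 0.0975
  C_33 = (0.65)(0.95) − (-0.15)(0.00) = 0.6175
det(I−A) = Σ_j (I−A)_1j·C_1j = (0.65)(0.8500) + (-0.15)(0.0600) + (-0.15)(0.3800) = 0.4865
adj(I−A) = Cᵀ =
  [ 0.8500   0.1950   0.1650]
  [ 0.0600   0.5575   0.0975]
  [ 0.3800   0.2875   0.6175]
(I − A)⁻¹ = adj(I−A) / det(I−A) ≈
  [   1.7472     0.4008     0.3392]
  [   0.1233     1.1459     0.2004]
  [   0.7811     0.5910     1.2693]
x = (I − A)⁻¹ d = adj(I−A)·d / det(I−A), with det(I−A) = 0.4865:
  x_G = (0.8500·60 + 0.1950·250 + 0.1650·40) / 0.4865 = 106.35 / 0.4865 ≈ 218.602
  x_A = (0.0600·60 + 0.5575·250 + 0.0975·40) / 0.4865 = 146.875 / 0.4865 ≈ 301.901
  x_I = (0.3800·60 + 0.2875·250 + 0.6175·40) / 0.4865 = 119.375 / 0.4865 ≈ 245.375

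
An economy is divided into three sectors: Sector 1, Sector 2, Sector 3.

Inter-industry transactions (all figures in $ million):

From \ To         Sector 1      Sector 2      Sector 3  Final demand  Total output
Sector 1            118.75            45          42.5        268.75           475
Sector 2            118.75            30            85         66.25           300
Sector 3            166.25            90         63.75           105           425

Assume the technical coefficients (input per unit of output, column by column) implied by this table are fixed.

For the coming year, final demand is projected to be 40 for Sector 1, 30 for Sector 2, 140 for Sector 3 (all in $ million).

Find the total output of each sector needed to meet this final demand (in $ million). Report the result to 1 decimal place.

x_1 = 111.1, x_2 = 120.4, x_3 = 253.0

Technical coefficients a_ij = z_ij / X_j:
  a_11 = 118.75/475 = 0.25, a_21 = 118.75/475 = 0.25, a_31 = 166.25/475 = 0.35
  a_12 = 45/300 = 0.15, a_22 = 30/300 = 0.10, a_32 = 90/300 = 0.30
  a_13 = 42.5/425 = 0.10, a_23 = 85/425 = 0.20, a_33 = 63.75/425 = 0.15
I − A =
  [   0.75    -0.15    -0.10]
  [  -0.25     0.90    -0.20]
  [  -0.35    -0.30     0.85]
Cofactors of I−A, C_ij = (−1)^(i+j)·(minor ij) (rows/columns in the sector order above):
  C_11 = (0.90)(0.85) − (-0.20)(-0.30) = 0.7050
  C_12 = −[(-0.25)(0.85) − (-0.20)(-0.35)] = 0.2825
  C_13 = (-0.25)(-0.30) − (0.90)(-0.35) = 0.3900
  C_21 = −[(-0.15)(0.85) − (-0.10)(-0.30)] = 0.1575
  C_22 = (0.75)(0.85) − (-0.10)(-0.35) = 0.6025
  C_23 = −[(0.75)(-0.30) − (-0.15)(-0.35)] = 0.2775
  C_31 = (-0.15)(-0.20) − (-0.10)(0.90) = 0.1200
  C_32 = −[(0.75)(-0.20) − (-0.10)(-0.25)] = 0.1750
  C_33 = (0.75)(0.90) − (-0.15)(-0.25) = 0.6375
det(I−A) = Σ_j (I−A)_1j·C_1j = (0.75)(0.7050) + (-0.15)(0.2825) + (-0.10)(0.3900) = 0.447375
adj(I−A) = Cᵀ =
  [ 0.7050   0.1575   0.1200]
  [ 0.2825   0.6025   0.1750]
  [ 0.3900   0.2775   0.6375]
(I − A)⁻¹ = adj(I−A) / det(I−A) ≈
  [   1.5759     0.3521     0.2682]
  [   0.6315     1.3467     0.3912]
  [   0.8718     0.6203     1.4250]
x = (I − A)⁻¹ d = adj(I−A)·d / det(I−A), with det(I−A) = 0.447375:
  x_1 = (0.7050·40 + 0.1575·30 + 0.1200·140) / 0.447375 = 49.725 / 0.447375 ≈ 111.1
  x_2 = (0.2825·40 + 0.6025·30 + 0.1750·140) / 0.447375 = 53.875 / 0.447375 ≈ 120.4
  x_3 = (0.3900·40 + 0.2775·30 + 0.6375·140) / 0.447375 = 113.175 / 0.447375 ≈ 253.0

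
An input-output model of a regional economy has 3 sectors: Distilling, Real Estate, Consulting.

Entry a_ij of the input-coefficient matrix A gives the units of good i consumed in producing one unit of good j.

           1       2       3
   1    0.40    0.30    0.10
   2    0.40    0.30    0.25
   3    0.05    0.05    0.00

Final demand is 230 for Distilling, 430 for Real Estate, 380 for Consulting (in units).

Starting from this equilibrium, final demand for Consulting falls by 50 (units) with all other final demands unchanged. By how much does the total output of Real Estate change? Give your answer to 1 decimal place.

Δx_2 = -33.5

I − A =
  [   0.60    -0.30    -0.10]
  [  -0.40     0.70    -0.25]
  [  -0.05    -0.05     1.00]
Cofactors of I−A, C_ij = (−1)^(i+j)·(minor ij) (rows/columns in the sector order above):
  C_11 = (0.70)(1.00) − (-0.25)(-0.05) = 0.6875
  C_12 = −[(-0.40)(1.00) − (-0.25)(-0.05)] = 0.4125
  C_13 = (-0.40)(-0.05) − (0.70)(-0.05) = 0.0550
  C_21 = −[(-0.30)(1.00) − (-0.10)(-0.05)] = 0.3050
  C_22 = (0.60)(1.00) − (-0.10)(-0.05) = 0.5950
  C_23 = −[(0.60)(-0.05) − (-0.30)(-0.05)] = 0.0450
  C_31 = (-0.30)(-0.25) − (-0.10)(0.70) = 0.1450
  C_32 = −[(0.60)(-0.25) − (-0.10)(-0.40)] = 0.1900
  C_33 = (0.60)(0.70) − (-0.30)(-0.40) = 0.3000
det(I−A) = Σ_j (I−A)_1j·C_1j = (0.60)(0.6875) + (-0.30)(0.4125) + (-0.10)(0.0550) = 0.28325
adj(I−A) = Cᵀ =
  [ 0.6875   0.3050   0.1450]
  [ 0.4125   0.5950   0.1900]
  [ 0.0550   0.0450   0.3000]
(I − A)⁻¹ = adj(I−A) / det(I−A) ≈
  [   2.4272     1.0768     0.5119]
  [   1.4563     2.1006     0.6708]
  [   0.1942     0.1589     1.0591]
Δx = (I − A)⁻¹ Δd with Δd having -50 in the Consulting component and 0 elsewhere.
So Δx_2 = L_23 · (-50), where L_23 = adj(I−A)_23 / det(I−A) = 0.1900 / 0.28325.
Δx_2 = 0.1900 × (-50) / 0.28325 = -9.50 / 0.28325 ≈ -33.5.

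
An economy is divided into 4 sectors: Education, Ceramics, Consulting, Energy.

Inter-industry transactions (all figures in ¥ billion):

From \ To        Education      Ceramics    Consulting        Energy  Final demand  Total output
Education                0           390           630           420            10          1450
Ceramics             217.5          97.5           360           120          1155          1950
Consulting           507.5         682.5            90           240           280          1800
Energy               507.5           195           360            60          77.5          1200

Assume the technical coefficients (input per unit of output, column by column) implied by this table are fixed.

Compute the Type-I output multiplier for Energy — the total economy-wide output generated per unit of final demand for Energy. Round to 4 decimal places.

m_4 = 4.1496

Technical coefficients a_ij = z_ij / X_j:
  a_11 = 0/1450 = 0.00, a_21 = 217.5/1450 = 0.15, a_31 = 507.5/1450 = 0.35, a_41 = 507.5/1450 = 0.35
  a_12 = 390/1950 = 0.20, a_22 = 97.5/1950 = 0.05, a_32 = 682.5/1950 = 0.35, a_42 = 195/1950 = 0.10
  a_13 = 630/1800 = 0.35, a_23 = 360/1800 = 0.20, a_33 = 90/1800 = 0.05, a_43 = 360/1800 = 0.20
  a_14 = 420/1200 = 0.35, a_24 = 120/1200 = 0.10, a_34 = 240/1200 = 0.20, a_44 = 60/1200 = 0.05
I − A =
  [   1.00    -0.20    -0.35    -0.35]
  [  -0.15     0.95    -0.20    -0.10]
  [  -0.35    -0.35     0.95    -0.20]
  [  -0.35    -0.10    -0.20     0.95]
Compute the cofactors C_ij = (−1)^(i+j)·(3×3 minor ij) of I−A; the adjugate is their transpose:
adj(I−A) = Cᵀ =
  [ 0.732375   0.353625   0.427875   0.397125]
  [ 0.250125   0.580750   0.258125   0.207625]
  [ 0.444000   0.402375   0.735375   0.360750]
  [ 0.389625   0.276125   0.339625   0.655250]
det(I−A) = Σ_j (I−A)_1j·C_1j = (1.00)(0.732375) + (-0.20)(0.250125) + (-0.35)(0.444000) + (-0.35)(0.389625) = 0.39058125
(I − A)⁻¹ = adj(I−A) / det(I−A) ≈
  [   1.87509     0.90538     1.09548     1.01675]
  [   0.64039     1.48689     0.66087     0.53158]
  [   1.13677     1.03020     1.88277     0.92362]
  [   0.99755     0.70696     0.86954     1.67763]
The output multiplier for sector j is the column-j sum of the Leontief inverse (I − A)⁻¹ = adj(I−A) / det(I−A).
Column 4 of adj(I−A): (0.397125, 0.207625, 0.360750, 0.655250); det(I−A) = 0.39058125.
m_4 = (0.397125 + 0.207625 + 0.360750 + 0.655250) / 0.39058125 = 1.62075 / 0.39058125 ≈ 4.1496.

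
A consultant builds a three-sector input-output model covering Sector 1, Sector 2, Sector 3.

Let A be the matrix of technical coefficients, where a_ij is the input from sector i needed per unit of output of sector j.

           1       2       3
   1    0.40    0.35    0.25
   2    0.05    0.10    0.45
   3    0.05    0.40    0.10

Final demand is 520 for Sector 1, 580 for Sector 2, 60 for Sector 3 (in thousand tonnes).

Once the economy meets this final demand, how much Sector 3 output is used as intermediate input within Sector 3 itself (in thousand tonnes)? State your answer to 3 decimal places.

I − A =
  [   0.60    -0.35    -0.25]
  [  -0.05     0.90    -0.45]
  [  -0.05    -0.40     0.90]
Cofactors of I−A, C_ij = (−1)^(i+j)·(minor ij) (rows/columns in the sector order above):
  C_11 = (0.90)(0.90) − (-0.45)(-0.40) = 0.6300
  C_12 = −[(-0.05)(0.90) − (-0.45)(-0.05)] = 0.0675
  C_13 = (-0.05)(-0.40) − (0.90)(-0.05) = 0.0650
  C_21 = −[(-0.35)(0.90) − (-0.25)(-0.40)] = 0.4150
  C_22 = (0.60)(0.90) − (-0.25)(-0.05) = 0.5275
  C_23 = −[(0.60)(-0.40) − (-0.35)(-0.05)] = 0.2575
  C_31 = (-0.35)(-0.45) − (-0.25)(0.90) = 0.3825
  C_32 = −[(0.60)(-0.45) − (-0.25)(-0.05)] = 0.2825
  C_33 = (0.60)(0.90) − (-0.35)(-0.05) = 0.5225
det(I−A) = Σ_j (I−A)_1j·C_1j = (0.60)(0.6300) + (-0.35)(0.0675) + (-0.25)(0.0650) = 0.338125
adj(I−A) = Cᵀ =
  [ 0.6300   0.4150   0.3825]
  [ 0.0675   0.5275   0.2825]
  [ 0.0650   0.2575   0.5225]
(I − A)⁻¹ = adj(I−A) / det(I−A) ≈
  [   1.8632     1.2274     1.1312]
  [   0.1996     1.5601     0.8355]
  [   0.1922     0.7616     1.5453]
First solve x = (I − A)⁻¹ d = adj(I−A)·d / det(I−A); in particular x_3 = (0.0650·520 + 0.2575·580 + 0.5225·60) / 0.338125 = 214.50 / 0.338125 ≈ 634.38078.
Intermediate flow from 3 to 3: z_33 = a_33 · x_3 = 0.10 × 214.50 / 0.338125 = 21.45 / 0.338125 ≈ 63.438.

z_33 = 63.438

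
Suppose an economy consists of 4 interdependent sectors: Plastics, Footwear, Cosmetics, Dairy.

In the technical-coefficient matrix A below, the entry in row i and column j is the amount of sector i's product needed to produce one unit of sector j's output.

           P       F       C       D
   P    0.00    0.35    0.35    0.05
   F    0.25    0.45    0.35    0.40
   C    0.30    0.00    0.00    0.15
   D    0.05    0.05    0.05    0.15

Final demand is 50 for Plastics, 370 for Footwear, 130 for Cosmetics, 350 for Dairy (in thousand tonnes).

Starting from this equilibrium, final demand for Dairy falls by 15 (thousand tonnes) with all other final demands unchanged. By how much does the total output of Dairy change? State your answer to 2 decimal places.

Δx_D = -20.15

I − A =
  [   1.00    -0.35    -0.35    -0.05]
  [  -0.25     0.55    -0.35    -0.40]
  [  -0.30     0.00     1.00    -0.15]
  [  -0.05    -0.05    -0.05     0.85]
Compute the cofactors C_ij = (−1)^(i+j)·(3×3 minor ij) of I−A; the adjugate is their transpose:
adj(I−A) = Cᵀ =
  [ 0.440750   0.300000   0.270000   0.214750]
  [ 0.328500   0.747375   0.398625   0.441375]
  [ 0.140250   0.100125   0.364125   0.119625]
  [ 0.053500   0.067500   0.060750   0.368000]
det(I−A) = Σ_j (I−A)_1j·C_1j = (1.00)(0.440750) + (-0.35)(0.328500) + (-0.35)(0.140250) + (-0.05)(0.053500) = 0.2740125
(I − A)⁻¹ = adj(I−A) / det(I−A) ≈
  [   1.6085     1.0948     0.9854     0.7837]
  [   1.1989     2.7275     1.4548     1.6108]
  [   0.5118     0.3654     1.3289     0.4366]
  [   0.1952     0.2463     0.2217     1.3430]
Δx = (I − A)⁻¹ Δd with Δd having -15 in the Dairy component and 0 elsewhere.
So Δx_D = L_DD · (-15), where L_DD = adj(I−A)_DD / det(I−A) = 0.368000 / 0.2740125.
Δx_D = 0.368000 × (-15) / 0.2740125 = -5.52 / 0.2740125 ≈ -20.15.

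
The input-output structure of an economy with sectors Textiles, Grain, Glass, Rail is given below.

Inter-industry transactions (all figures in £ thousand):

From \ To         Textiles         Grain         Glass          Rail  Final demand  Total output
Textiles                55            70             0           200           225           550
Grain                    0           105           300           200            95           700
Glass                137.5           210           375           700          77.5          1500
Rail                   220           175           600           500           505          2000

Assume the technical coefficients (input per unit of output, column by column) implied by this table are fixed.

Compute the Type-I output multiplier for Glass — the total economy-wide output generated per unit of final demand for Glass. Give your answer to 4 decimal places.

Technical coefficients a_ij = z_ij / X_j:
  a_11 = 55/550 = 0.10, a_21 = 0/550 = 0.00, a_31 = 137.5/550 = 0.25, a_41 = 220/550 = 0.40
  a_12 = 70/700 = 0.10, a_22 = 105/700 = 0.15, a_32 = 210/700 = 0.30, a_42 = 175/700 = 0.25
  a_13 = 0/1500 = 0.00, a_23 = 300/1500 = 0.20, a_33 = 375/1500 = 0.25, a_43 = 600/1500 = 0.40
  a_14 = 200/2000 = 0.10, a_24 = 200/2000 = 0.10, a_34 = 700/2000 = 0.35, a_44 = 500/2000 = 0.25
I − A =
  [   0.90    -0.10     0.00    -0.10]
  [   0.00     0.85    -0.20    -0.10]
  [  -0.25    -0.30     0.75    -0.35]
  [  -0.40    -0.25    -0.40     0.75]
Compute the cofactors C_ij = (−1)^(i+j)·(3×3 minor ij) of I−A; the adjugate is their transpose:
adj(I−A) = Cᵀ =
  [ 0.265875   0.073000   0.058000   0.072250]
  [ 0.105500   0.340250   0.163000   0.135500]
  [ 0.284125   0.308250   0.513250   0.318500]
  [ 0.328500   0.316750   0.359000   0.514750]
det(I−A) = Σ_j (I−A)_1j·C_1j = (0.90)(0.265875) + (-0.10)(0.105500) + (0.00)(0.284125) + (-0.10)(0.328500) = 0.1958875
(I − A)⁻¹ = adj(I−A) / det(I−A) ≈
  [   1.35728     0.37266     0.29609     0.36883]
  [   0.53857     1.73697     0.83211     0.69172]
  [   1.45045     1.57361     2.62013     1.62593]
  [   1.67698     1.61700     1.83268     2.62778]
The output multiplier for sector j is the column-j sum of the Leontief inverse (I − A)⁻¹ = adj(I−A) / det(I−A).
Column 3 of adj(I−A): (0.058000, 0.163000, 0.513250, 0.359000); det(I−A) = 0.1958875.
m_3 = (0.058000 + 0.163000 + 0.513250 + 0.359000) / 0.1958875 = 1.09325 / 0.1958875 ≈ 5.5810.

m_3 = 5.5810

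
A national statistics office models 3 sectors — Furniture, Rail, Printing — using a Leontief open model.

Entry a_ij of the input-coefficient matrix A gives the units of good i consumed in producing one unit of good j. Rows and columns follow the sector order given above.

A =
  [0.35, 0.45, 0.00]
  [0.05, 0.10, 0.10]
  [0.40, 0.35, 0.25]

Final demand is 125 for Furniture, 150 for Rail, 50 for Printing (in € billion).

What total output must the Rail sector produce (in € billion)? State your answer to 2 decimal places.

x_2 = 225.81

I − A =
  [   0.65    -0.45     0.00]
  [  -0.05     0.90    -0.10]
  [  -0.40    -0.35     0.75]
Cofactors of I−A, C_ij = (−1)^(i+j)·(minor ij) (rows/columns in the sector order above):
  C_11 = (0.90)(0.75) − (-0.10)(-0.35) = 0.6400
  C_12 = −[(-0.05)(0.75) − (-0.10)(-0.40)] = 0.0775
  C_13 = (-0.05)(-0.35) − (0.90)(-0.40) = 0.3775
  C_21 = −[(-0.45)(0.75) − (0.00)(-0.35)] = 0.3375
  C_22 = (0.65)(0.75) − (0.00)(-0.40) = 0.4875
  C_23 = −[(0.65)(-0.35) − (-0.45)(-0.40)] = 0.4075
  C_31 = (-0.45)(-0.10) − (0.00)(0.90) = 0.0450
  C_32 = −[(0.65)(-0.10) − (0.00)(-0.05)] = 0.0650
  C_33 = (0.65)(0.90) − (-0.45)(-0.05) = 0.5625
det(I−A) = Σ_j (I−A)_1j·C_1j = (0.65)(0.6400) + (-0.45)(0.0775) + (0.00)(0.3775) = 0.381125
adj(I−A) = Cᵀ =
  [ 0.6400   0.3375   0.0450]
  [ 0.0775   0.4875   0.0650]
  [ 0.3775   0.4075   0.5625]
(I − A)⁻¹ = adj(I−A) / det(I−A) ≈
  [   1.6792     0.8855     0.1181]
  [   0.2033     1.2791     0.1705]
  [   0.9905     1.0692     1.4759]
x = (I − A)⁻¹ d = adj(I−A)·d / det(I−A), with det(I−A) = 0.381125:
  x_1 = (0.6400·125 + 0.3375·150 + 0.0450·50) / 0.381125 = 132.875 / 0.381125 ≈ 348.64
  x_2 = (0.0775·125 + 0.4875·150 + 0.0650·50) / 0.381125 = 86.0625 / 0.381125 ≈ 225.81
  x_3 = (0.3775·125 + 0.4075·150 + 0.5625·50) / 0.381125 = 136.4375 / 0.381125 ≈ 357.99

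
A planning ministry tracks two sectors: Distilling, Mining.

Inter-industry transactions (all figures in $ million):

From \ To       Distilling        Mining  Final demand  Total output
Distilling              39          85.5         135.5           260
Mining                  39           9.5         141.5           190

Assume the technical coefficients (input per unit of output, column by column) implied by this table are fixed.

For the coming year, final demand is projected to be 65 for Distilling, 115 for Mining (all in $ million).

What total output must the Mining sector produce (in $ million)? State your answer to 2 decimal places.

x_2 = 145.27

Technical coefficients a_ij = z_ij / X_j:
  a_11 = 39/260 = 0.15, a_21 = 39/260 = 0.15
  a_12 = 85.5/190 = 0.45, a_22 = 9.5/190 = 0.05
I − A =
  [   0.85    -0.45]
  [  -0.15     0.95]
det(I−A) = (0.85)(0.95) − (-0.45)(-0.15) = 0.7400
adj(I−A) = [[0.95, 0.45], [0.15, 0.85]]
(I − A)⁻¹ = adj(I−A) / det(I−A) ≈
  [   1.2838     0.6081]
  [   0.2027     1.1486]
x = (I − A)⁻¹ d = adj(I−A)·d / det(I−A), with det(I−A) = 0.7400:
  x_1 = (0.95·65 + 0.45·115) / 0.7400 = 113.50 / 0.7400 ≈ 153.38
  x_2 = (0.15·65 + 0.85·115) / 0.7400 = 107.50 / 0.7400 ≈ 145.27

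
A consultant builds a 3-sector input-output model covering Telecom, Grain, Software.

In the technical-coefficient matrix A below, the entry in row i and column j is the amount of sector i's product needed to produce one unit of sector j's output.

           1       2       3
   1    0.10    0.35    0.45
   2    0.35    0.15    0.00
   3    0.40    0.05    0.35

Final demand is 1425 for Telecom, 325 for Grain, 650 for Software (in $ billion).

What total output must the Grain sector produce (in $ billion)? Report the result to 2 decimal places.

I − A =
  [   0.90    -0.35    -0.45]
  [  -0.35     0.85     0.00]
  [  -0.40    -0.05     0.65]
Cofactors of I−A, C_ij = (−1)^(i+j)·(minor ij) (rows/columns in the sector order above):
  C_11 = (0.85)(0.65) − (0.00)(-0.05) = 0.5525
  C_12 = −[(-0.35)(0.65) − (0.00)(-0.40)] = 0.2275
  C_13 = (-0.35)(-0.05) − (0.85)(-0.40) = 0.3575
  C_21 = −[(-0.35)(0.65) − (-0.45)(-0.05)] = 0.2500
  C_22 = (0.90)(0.65) − (-0.45)(-0.40) = 0.4050
  C_23 = −[(0.90)(-0.05) − (-0.35)(-0.40)] = 0.1850
  C_31 = (-0.35)(0.00) − (-0.45)(0.85) = 0.3825
  C_32 = −[(0.90)(0.00) − (-0.45)(-0.35)] = 0.1575
  C_33 = (0.90)(0.85) − (-0.35)(-0.35) = 0.6425
det(I−A) = Σ_j (I−A)_1j·C_1j = (0.90)(0.5525) + (-0.35)(0.2275) + (-0.45)(0.3575) = 0.25675
adj(I−A) = Cᵀ =
  [ 0.5525   0.2500   0.3825]
  [ 0.2275   0.4050   0.1575]
  [ 0.3575   0.1850   0.6425]
(I − A)⁻¹ = adj(I−A) / det(I−A) ≈
  [   2.1519     0.9737     1.4898]
  [   0.8861     1.5774     0.6134]
  [   1.3924     0.7205     2.5024]
x = (I − A)⁻¹ d = adj(I−A)·d / det(I−A), with det(I−A) = 0.25675:
  x_1 = (0.5525·1425 + 0.2500·325 + 0.3825·650) / 0.25675 = 1117.1875 / 0.25675 ≈ 4351.27
  x_2 = (0.2275·1425 + 0.4050·325 + 0.1575·650) / 0.25675 = 558.1875 / 0.25675 ≈ 2174.05
  x_3 = (0.3575·1425 + 0.1850·325 + 0.6425·650) / 0.25675 = 987.1875 / 0.25675 ≈ 3844.94

x_2 = 2174.05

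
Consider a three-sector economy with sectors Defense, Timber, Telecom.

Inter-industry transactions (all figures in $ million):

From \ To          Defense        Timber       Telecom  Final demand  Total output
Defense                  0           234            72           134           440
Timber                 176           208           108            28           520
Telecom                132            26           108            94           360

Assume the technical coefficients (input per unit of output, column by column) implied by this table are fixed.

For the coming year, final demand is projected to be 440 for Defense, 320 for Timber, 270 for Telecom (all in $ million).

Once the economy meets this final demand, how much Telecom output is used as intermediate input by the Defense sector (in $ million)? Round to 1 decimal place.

z_31 = 530.6

Technical coefficients a_ij = z_ij / X_j:
  a_11 = 0/440 = 0.00, a_21 = 176/440 = 0.40, a_31 = 132/440 = 0.30
  a_12 = 234/520 = 0.45, a_22 = 208/520 = 0.40, a_32 = 26/520 = 0.05
  a_13 = 72/360 = 0.20, a_23 = 108/360 = 0.30, a_33 = 108/360 = 0.30
I − A =
  [   1.00    -0.45    -0.20]
  [  -0.40     0.60    -0.30]
  [  -0.30    -0.05     0.70]
Cofactors of I−A, C_ij = (−1)^(i+j)·(minor ij) (rows/columns in the sector order above):
  C_11 = (0.60)(0.70) − (-0.30)(-0.05) = 0.4050
  C_12 = −[(-0.40)(0.70) − (-0.30)(-0.30)] = 0.3700
  C_13 = (-0.40)(-0.05) − (0.60)(-0.30) = 0.2000
  C_21 = −[(-0.45)(0.70) − (-0.20)(-0.05)] = 0.3250
  C_22 = (1.00)(0.70) − (-0.20)(-0.30) = 0.6400
  C_23 = −[(1.00)(-0.05) − (-0.45)(-0.30)] = 0.1850
  C_31 = (-0.45)(-0.30) − (-0.20)(0.60) = 0.2550
  C_32 = −[(1.00)(-0.30) − (-0.20)(-0.40)] = 0.3800
  C_33 = (1.00)(0.60) − (-0.45)(-0.40) = 0.4200
det(I−A) = Σ_j (I−A)_1j·C_1j = (1.00)(0.4050) + (-0.45)(0.3700) + (-0.20)(0.2000) = 0.1985
adj(I−A) = Cᵀ =
  [ 0.4050   0.3250   0.2550]
  [ 0.3700   0.6400   0.3800]
  [ 0.2000   0.1850   0.4200]
(I − A)⁻¹ = adj(I−A) / det(I−A) ≈
  [   2.0403     1.6373     1.2846]
  [   1.8640     3.2242     1.9144]
  [   1.0076     0.9320     2.1159]
First solve x = (I − A)⁻¹ d = adj(I−A)·d / det(I−A); in particular x_1 = (0.4050·440 + 0.3250·320 + 0.2550·270) / 0.1985 = 351.05 / 0.1985 ≈ 1768.514.
Intermediate flow from 3 to 1: z_31 = a_31 · x_1 = 0.30 × 351.05 / 0.1985 = 105.315 / 0.1985 ≈ 530.6.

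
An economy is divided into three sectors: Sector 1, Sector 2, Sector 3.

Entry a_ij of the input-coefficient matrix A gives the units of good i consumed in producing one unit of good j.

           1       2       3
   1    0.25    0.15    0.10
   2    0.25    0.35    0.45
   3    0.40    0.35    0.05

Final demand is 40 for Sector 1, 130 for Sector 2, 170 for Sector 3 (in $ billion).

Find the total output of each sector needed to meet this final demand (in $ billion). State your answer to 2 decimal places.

I − A =
  [   0.75    -0.15    -0.10]
  [  -0.25     0.65    -0.45]
  [  -0.40    -0.35     0.95]
Cofactors of I−A, C_ij = (−1)^(i+j)·(minor ij) (rows/columns in the sector order above):
  C_11 = (0.65)(0.95) − (-0.45)(-0.35) = 0.4600
  C_12 = −[(-0.25)(0.95) − (-0.45)(-0.40)] = 0.4175
  C_13 = (-0.25)(-0.35) − (0.65)(-0.40) = 0.3475
  C_21 = −[(-0.15)(0.95) − (-0.10)(-0.35)] = 0.1775
  C_22 = (0.75)(0.95) − (-0.10)(-0.40) = 0.6725
  C_23 = −[(0.75)(-0.35) − (-0.15)(-0.40)] = 0.3225
  C_31 = (-0.15)(-0.45) − (-0.10)(0.65) = 0.1325
  C_32 = −[(0.75)(-0.45) − (-0.10)(-0.25)] = 0.3625
  C_33 = (0.75)(0.65) − (-0.15)(-0.25) = 0.4500
det(I−A) = Σ_j (I−A)_1j·C_1j = (0.75)(0.4600) + (-0.15)(0.4175) + (-0.10)(0.3475) = 0.247625
adj(I−A) = Cᵀ =
  [ 0.4600   0.1775   0.1325]
  [ 0.4175   0.6725   0.3625]
  [ 0.3475   0.3225   0.4500]
(I − A)⁻¹ = adj(I−A) / det(I−A) ≈
  [   1.8576     0.7168     0.5351]
  [   1.6860     2.7158     1.4639]
  [   1.4033     1.3024     1.8173]
x = (I − A)⁻¹ d = adj(I−A)·d / det(I−A), with det(I−A) = 0.247625:
  x_1 = (0.4600·40 + 0.1775·130 + 0.1325·170) / 0.247625 = 64.00 / 0.247625 ≈ 258.46
  x_2 = (0.4175·40 + 0.6725·130 + 0.3625·170) / 0.247625 = 165.75 / 0.247625 ≈ 669.36
  x_3 = (0.3475·40 + 0.3225·130 + 0.4500·170) / 0.247625 = 132.325 / 0.247625 ≈ 534.38

x_1 = 258.46, x_2 = 669.36, x_3 = 534.38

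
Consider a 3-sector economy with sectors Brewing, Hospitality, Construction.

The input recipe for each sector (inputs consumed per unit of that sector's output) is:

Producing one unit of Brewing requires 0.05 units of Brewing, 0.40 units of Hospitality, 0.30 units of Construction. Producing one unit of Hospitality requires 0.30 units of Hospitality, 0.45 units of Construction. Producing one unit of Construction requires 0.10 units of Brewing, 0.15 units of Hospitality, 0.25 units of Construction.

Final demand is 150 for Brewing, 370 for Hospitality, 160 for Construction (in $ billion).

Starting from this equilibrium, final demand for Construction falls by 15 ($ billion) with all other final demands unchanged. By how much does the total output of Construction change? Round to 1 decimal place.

I − A =
  [   0.95     0.00    -0.10]
  [  -0.40     0.70    -0.15]
  [  -0.30    -0.45     0.75]
Cofactors of I−A, C_ij = (−1)^(i+j)·(minor ij) (rows/columns in the sector order above):
  C_11 = (0.70)(0.75) − (-0.15)(-0.45) = 0.4575
  C_12 = −[(-0.40)(0.75) − (-0.15)(-0.30)] = 0.3450
  C_13 = (-0.40)(-0.45) − (0.70)(-0.30) = 0.3900
  C_21 = −[(0.00)(0.75) − (-0.10)(-0.45)] = 0.0450
  C_22 = (0.95)(0.75) − (-0.10)(-0.30) = 0.6825
  C_23 = −[(0.95)(-0.45) − (0.00)(-0.30)] = 0.4275
  C_31 = (0.00)(-0.15) − (-0.10)(0.70) = 0.0700
  C_32 = −[(0.95)(-0.15) − (-0.10)(-0.40)] = 0.1825
  C_33 = (0.95)(0.70) − (0.00)(-0.40) = 0.6650
det(I−A) = Σ_j (I−A)_1j·C_1j = (0.95)(0.4575) + (0.00)(0.3450) + (-0.10)(0.3900) = 0.395625
adj(I−A) = Cᵀ =
  [ 0.4575   0.0450   0.0700]
  [ 0.3450   0.6825   0.1825]
  [ 0.3900   0.4275   0.6650]
(I − A)⁻¹ = adj(I−A) / det(I−A) ≈
  [   1.1564     0.1137     0.1769]
  [   0.8720     1.7251     0.4613]
  [   0.9858     1.0806     1.6809]
Δx = (I − A)⁻¹ Δd with Δd having -15 in the Construction component and 0 elsewhere.
So Δx_3 = L_33 · (-15), where L_33 = adj(I−A)_33 / det(I−A) = 0.6650 / 0.395625.
Δx_3 = 0.6650 × (-15) / 0.395625 = -9.975 / 0.395625 ≈ -25.2.

Δx_3 = -25.2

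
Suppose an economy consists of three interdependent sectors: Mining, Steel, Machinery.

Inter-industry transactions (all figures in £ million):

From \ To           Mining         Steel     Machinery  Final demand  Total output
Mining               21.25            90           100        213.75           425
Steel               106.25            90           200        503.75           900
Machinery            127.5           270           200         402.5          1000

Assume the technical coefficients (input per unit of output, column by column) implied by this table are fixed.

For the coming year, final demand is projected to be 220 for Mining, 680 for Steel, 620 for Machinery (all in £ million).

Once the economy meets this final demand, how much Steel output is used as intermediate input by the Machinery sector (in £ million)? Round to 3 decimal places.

Technical coefficients a_ij = z_ij / X_j:
  a_11 = 21.25/425 = 0.05, a_21 = 106.25/425 = 0.25, a_31 = 127.5/425 = 0.30
  a_12 = 90/900 = 0.10, a_22 = 90/900 = 0.10, a_32 = 270/900 = 0.30
  a_13 = 100/1000 = 0.10, a_23 = 200/1000 = 0.20, a_33 = 200/1000 = 0.20
I − A =
  [   0.95    -0.10    -0.10]
  [  -0.25     0.90    -0.20]
  [  -0.30    -0.30     0.80]
Cofactors of I−A, C_ij = (−1)^(i+j)·(minor ij) (rows/columns in the sector order above):
  C_11 = (0.90)(0.80) − (-0.20)(-0.30) = 0.6600
  C_12 = −[(-0.25)(0.80) − (-0.20)(-0.30)] = 0.2600
  C_13 = (-0.25)(-0.30) − (0.90)(-0.30) = 0.3450
  C_21 = −[(-0.10)(0.80) − (-0.10)(-0.30)] = 0.1100
  C_22 = (0.95)(0.80) − (-0.10)(-0.30) = 0.7300
  C_23 = −[(0.95)(-0.30) − (-0.10)(-0.30)] = 0.3150
  C_31 = (-0.10)(-0.20) − (-0.10)(0.90) = 0.1100
  C_32 = −[(0.95)(-0.20) − (-0.10)(-0.25)] = 0.2150
  C_33 = (0.95)(0.90) − (-0.10)(-0.25) = 0.8300
det(I−A) = Σ_j (I−A)_1j·C_1j = (0.95)(0.6600) + (-0.10)(0.2600) + (-0.10)(0.3450) = 0.5665
adj(I−A) = Cᵀ =
  [ 0.6600   0.1100   0.1100]
  [ 0.2600   0.7300   0.2150]
  [ 0.3450   0.3150   0.8300]
(I − A)⁻¹ = adj(I−A) / det(I−A) ≈
  [   1.1650     0.1942     0.1942]
  [   0.4590     1.2886     0.3795]
  [   0.6090     0.5560     1.4651]
First solve x = (I − A)⁻¹ d = adj(I−A)·d / det(I−A); in particular x_3 = (0.3450·220 + 0.3150·680 + 0.8300·620) / 0.5665 = 804.70 / 0.5665 ≈ 1420.47661.
Intermediate flow from 2 to 3: z_23 = a_23 · x_3 = 0.20 × 804.70 / 0.5665 = 160.94 / 0.5665 ≈ 284.095.

z_23 = 284.095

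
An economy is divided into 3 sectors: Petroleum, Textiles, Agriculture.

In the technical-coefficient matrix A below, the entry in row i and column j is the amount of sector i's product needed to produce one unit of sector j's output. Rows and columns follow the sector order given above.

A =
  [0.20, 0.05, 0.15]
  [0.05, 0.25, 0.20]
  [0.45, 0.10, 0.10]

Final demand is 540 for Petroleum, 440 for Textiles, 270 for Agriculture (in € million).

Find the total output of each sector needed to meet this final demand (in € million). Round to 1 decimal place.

I − A =
  [   0.80    -0.05    -0.15]
  [  -0.05     0.75    -0.20]
  [  -0.45    -0.10     0.90]
Cofactors of I−A, C_ij = (−1)^(i+j)·(minor ij) (rows/columns in the sector order above):
  C_11 = (0.75)(0.90) − (-0.20)(-0.10) = 0.6550
  C_12 = −[(-0.05)(0.90) − (-0.20)(-0.45)] = 0.1350
  C_13 = (-0.05)(-0.10) − (0.75)(-0.45) = 0.3425
  C_21 = −[(-0.05)(0.90) − (-0.15)(-0.10)] = 0.0600
  C_22 = (0.80)(0.90) − (-0.15)(-0.45) = 0.6525
  C_23 = −[(0.80)(-0.10) − (-0.05)(-0.45)] = 0.1025
  C_31 = (-0.05)(-0.20) − (-0.15)(0.75) = 0.1225
  C_32 = −[(0.80)(-0.20) − (-0.15)(-0.05)] = 0.1675
  C_33 = (0.80)(0.75) − (-0.05)(-0.05) = 0.5975
det(I−A) = Σ_j (I−A)_1j·C_1j = (0.80)(0.6550) + (-0.05)(0.1350) + (-0.15)(0.3425) = 0.465875
adj(I−A) = Cᵀ =
  [ 0.6550   0.0600   0.1225]
  [ 0.1350   0.6525   0.1675]
  [ 0.3425   0.1025   0.5975]
(I − A)⁻¹ = adj(I−A) / det(I−A) ≈
  [   1.4060     0.1288     0.2629]
  [   0.2898     1.4006     0.3595]
  [   0.7352     0.2200     1.2825]
x = (I − A)⁻¹ d = adj(I−A)·d / det(I−A), with det(I−A) = 0.465875:
  x_P = (0.6550·540 + 0.0600·440 + 0.1225·270) / 0.465875 = 413.175 / 0.465875 ≈ 886.9
  x_T = (0.1350·540 + 0.6525·440 + 0.1675·270) / 0.465875 = 405.225 / 0.465875 ≈ 869.8
  x_A = (0.3425·540 + 0.1025·440 + 0.5975·270) / 0.465875 = 391.375 / 0.465875 ≈ 840.1

x_P = 886.9, x_T = 869.8, x_A = 840.1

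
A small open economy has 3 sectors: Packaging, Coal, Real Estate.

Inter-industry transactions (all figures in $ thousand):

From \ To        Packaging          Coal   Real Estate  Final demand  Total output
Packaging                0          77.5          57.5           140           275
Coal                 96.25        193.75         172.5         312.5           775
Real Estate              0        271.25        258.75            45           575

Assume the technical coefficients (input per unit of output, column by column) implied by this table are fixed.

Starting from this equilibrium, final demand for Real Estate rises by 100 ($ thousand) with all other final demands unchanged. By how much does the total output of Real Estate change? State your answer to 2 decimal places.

Δx_3 = 259.06

Technical coefficients a_ij = z_ij / X_j:
  a_11 = 0/275 = 0.00, a_21 = 96.25/275 = 0.35, a_31 = 0/275 = 0.00
  a_12 = 77.5/775 = 0.10, a_22 = 193.75/775 = 0.25, a_32 = 271.25/775 = 0.35
  a_13 = 57.5/575 = 0.10, a_23 = 172.5/575 = 0.30, a_33 = 258.75/575 = 0.45
I − A =
  [   1.00    -0.10    -0.10]
  [  -0.35     0.75    -0.30]
  [   0.00    -0.35     0.55]
Cofactors of I−A, C_ij = (−1)^(i+j)·(minor ij) (rows/columns in the sector order above):
  C_11 = (0.75)(0.55) − (-0.30)(-0.35) = 0.3075
  C_12 = −[(-0.35)(0.55) − (-0.30)(0.00)] = 0.1925
  C_13 = (-0.35)(-0.35) − (0.75)(0.00) = 0.1225
  C_21 = −[(-0.10)(0.55) − (-0.10)(-0.35)] = 0.0900
  C_22 = (1.00)(0.55) − (-0.10)(0.00) = 0.5500
  C_23 = −[(1.00)(-0.35) − (-0.10)(0.00)] = 0.3500
  C_31 = (-0.10)(-0.30) − (-0.10)(0.75) = 0.1050
  C_32 = −[(1.00)(-0.30) − (-0.10)(-0.35)] = 0.3350
  C_33 = (1.00)(0.75) − (-0.10)(-0.35) = 0.7150
det(I−A) = Σ_j (I−A)_1j·C_1j = (1.00)(0.3075) + (-0.10)(0.1925) + (-0.10)(0.1225) = 0.2760
adj(I−A) = Cᵀ =
  [ 0.3075   0.0900   0.1050]
  [ 0.1925   0.5500   0.3350]
  [ 0.1225   0.3500   0.7150]
(I − A)⁻¹ = adj(I−A) / det(I−A) ≈
  [   1.1141     0.3261     0.3804]
  [   0.6975     1.9928     1.2138]
  [   0.4438     1.2681     2.5906]
Δx = (I − A)⁻¹ Δd with Δd having +100 in the Real Estate component and 0 elsewhere.
So Δx_3 = L_33 · (+100), where L_33 = adj(I−A)_33 / det(I−A) = 0.7150 / 0.2760.
Δx_3 = 0.7150 × (+100) / 0.2760 = 71.50 / 0.2760 ≈ 259.06.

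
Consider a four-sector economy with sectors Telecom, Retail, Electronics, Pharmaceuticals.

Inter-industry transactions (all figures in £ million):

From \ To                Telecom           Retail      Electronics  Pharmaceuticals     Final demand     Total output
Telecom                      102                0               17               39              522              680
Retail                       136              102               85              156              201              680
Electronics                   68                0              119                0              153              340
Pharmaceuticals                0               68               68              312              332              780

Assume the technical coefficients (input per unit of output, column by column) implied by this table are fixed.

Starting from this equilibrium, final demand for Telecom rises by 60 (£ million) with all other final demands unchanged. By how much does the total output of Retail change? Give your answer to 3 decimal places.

Technical coefficients a_ij = z_ij / X_j:
  a_11 = 102/680 = 0.15, a_21 = 136/680 = 0.20, a_31 = 68/680 = 0.10, a_41 = 0/680 = 0.00
  a_12 = 0/680 = 0.00, a_22 = 102/680 = 0.15, a_32 = 0/680 = 0.00, a_42 = 68/680 = 0.10
  a_13 = 17/340 = 0.05, a_23 = 85/340 = 0.25, a_33 = 119/340 = 0.35, a_43 = 68/340 = 0.20
  a_14 = 39/780 = 0.05, a_24 = 156/780 = 0.20, a_34 = 0/780 = 0.00, a_44 = 312/780 = 0.40
I − A =
  [   0.85     0.00    -0.05    -0.05]
  [  -0.20     0.85    -0.25    -0.20]
  [  -0.10     0.00     0.65     0.00]
  [   0.00    -0.10    -0.20     0.60]
Compute the cofactors C_ij = (−1)^(i+j)·(3×3 minor ij) of I−A; the adjugate is their transpose:
adj(I−A) = Cᵀ =
  [ 0.318500   0.003250   0.034250   0.027625]
  [ 0.097000   0.327500   0.169500   0.117250]
  [ 0.049000   0.000500   0.415500   0.004250]
  [ 0.032500   0.054750   0.166750   0.465375]
det(I−A) = Σ_j (I−A)_1j·C_1j = (0.85)(0.318500) + (0.00)(0.097000) + (-0.05)(0.049000) + (-0.05)(0.032500) = 0.26665
(I − A)⁻¹ = adj(I−A) / det(I−A) ≈
  [   1.1944     0.0122     0.1284     0.1036]
  [   0.3638     1.2282     0.6357     0.4397]
  [   0.1838     0.0019     1.5582     0.0159]
  [   0.1219     0.2053     0.6254     1.7453]
Δx = (I − A)⁻¹ Δd with Δd having +60 in the Telecom component and 0 elsewhere.
So Δx_2 = L_21 · (+60), where L_21 = adj(I−A)_21 / det(I−A) = 0.097000 / 0.26665.
Δx_2 = 0.097000 × (+60) / 0.26665 = 5.82 / 0.26665 ≈ 21.826.

Δx_2 = 21.826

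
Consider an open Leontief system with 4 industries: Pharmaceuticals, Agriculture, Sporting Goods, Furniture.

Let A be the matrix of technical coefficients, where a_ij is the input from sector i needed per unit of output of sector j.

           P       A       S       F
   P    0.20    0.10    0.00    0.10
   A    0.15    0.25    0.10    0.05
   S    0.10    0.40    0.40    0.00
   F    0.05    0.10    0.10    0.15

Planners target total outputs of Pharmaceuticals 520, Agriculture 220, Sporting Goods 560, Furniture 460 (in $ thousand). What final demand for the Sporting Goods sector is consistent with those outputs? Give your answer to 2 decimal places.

I − A =
  [   0.80    -0.10     0.00    -0.10]
  [  -0.15     0.75    -0.10    -0.05]
  [  -0.10    -0.40     0.60     0.00]
  [  -0.05    -0.10    -0.10     0.85]
d = (I − A) x:
  d_P = (+0.80)·520 + (-0.10)·220 + (+0.00)·560 + (-0.10)·460 = 348.00
  d_A = (-0.15)·520 + (+0.75)·220 + (-0.10)·560 + (-0.05)·460 = 8.00
  d_S = (-0.10)·520 + (-0.40)·220 + (+0.60)·560 + (+0.00)·460 = 196.00
  d_F = (-0.05)·520 + (-0.10)·220 + (-0.10)·560 + (+0.85)·460 = 287.00

d_S = 196.00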